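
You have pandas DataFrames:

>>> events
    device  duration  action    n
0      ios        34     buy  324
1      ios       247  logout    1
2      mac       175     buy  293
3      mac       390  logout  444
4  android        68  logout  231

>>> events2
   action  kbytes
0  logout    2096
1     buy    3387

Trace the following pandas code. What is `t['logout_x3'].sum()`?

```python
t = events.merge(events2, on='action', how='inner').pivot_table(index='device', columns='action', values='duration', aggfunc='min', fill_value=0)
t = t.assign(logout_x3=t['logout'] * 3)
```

2115

merge on 'action' (how='inner') → 5 rows:
    device  duration  action    n  kbytes
0      ios        34     buy  324    3387
1      ios       247  logout    1    2096
2      mac       175     buy  293    3387
3      mac       390  logout  444    2096
4  android        68  logout  231    2096
pivot: rows=device, cols=action, min(duration):
action   buy  logout
device              
android    0      68
ios       34     247
mac      175     390
add column logout_x3 = t['logout'] * 3:
action   buy  logout  logout_x3
device                         
android    0      68        204
ios       34     247        741
mac      175     390       1170
Reading off the sum of column 'logout_x3', we get 2115.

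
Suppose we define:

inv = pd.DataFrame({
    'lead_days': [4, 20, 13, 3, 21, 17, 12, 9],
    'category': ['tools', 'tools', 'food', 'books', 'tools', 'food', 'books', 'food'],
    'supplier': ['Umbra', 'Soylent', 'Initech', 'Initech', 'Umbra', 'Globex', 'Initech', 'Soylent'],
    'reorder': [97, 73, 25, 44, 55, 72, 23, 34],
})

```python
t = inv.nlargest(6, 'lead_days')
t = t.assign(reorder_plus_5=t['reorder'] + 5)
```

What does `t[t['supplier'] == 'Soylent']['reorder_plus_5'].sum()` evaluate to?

117

take 6 rows with largest lead_days:
   lead_days category supplier  reorder
4         21    tools    Umbra       55
1         20    tools  Soylent       73
5         17     food   Globex       72
2         13     food  Initech       25
6         12    books  Initech       23
7          9     food  Soylent       34
add column reorder_plus_5 = t['reorder'] + 5:
   lead_days category supplier  reorder  reorder_plus_5
4         21    tools    Umbra       55              60
1         20    tools  Soylent       73              78
5         17     food   Globex       72              77
2         13     food  Initech       25              30
6         12    books  Initech       23              28
7          9     food  Soylent       34              39
filter rows where supplier == 'Soylent':
   lead_days category supplier  reorder  reorder_plus_5
1         20    tools  Soylent       73              78
7          9     food  Soylent       34              39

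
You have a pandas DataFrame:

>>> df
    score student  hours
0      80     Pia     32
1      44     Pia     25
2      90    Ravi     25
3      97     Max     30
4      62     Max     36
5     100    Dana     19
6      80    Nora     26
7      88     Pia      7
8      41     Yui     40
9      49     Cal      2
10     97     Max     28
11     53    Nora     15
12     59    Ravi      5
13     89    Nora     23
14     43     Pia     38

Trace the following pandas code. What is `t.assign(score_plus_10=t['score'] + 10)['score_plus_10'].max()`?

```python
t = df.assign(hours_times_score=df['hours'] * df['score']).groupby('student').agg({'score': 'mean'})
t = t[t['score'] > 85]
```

110.0

add column hours_times_score = df['hours'] * df['score']:
    score student  hours  hours_times_score
0      80     Pia     32               2560
1      44     Pia     25               1100
2      90    Ravi     25               2250
3      97     Max     30               2910
4      62     Max     36               2232
5     100    Dana     19               1900
6      80    Nora     26               2080
7      88     Pia      7                616
8      41     Yui     40               1640
9      49     Cal      2                 98
10     97     Max     28               2716
11     53    Nora     15                795
12     59    Ravi      5                295
13     89    Nora     23               2047
14     43     Pia     38               1634
group by student, mean of score:
              score
student            
Cal       49.000000
Dana     100.000000
Max       85.333333
Nora      74.000000
Pia       63.750000
Ravi      74.500000
Yui       41.000000
filter rows where score > 85:
              score
student            
Dana     100.000000
Max       85.333333
add column score_plus_10 = t['score'] + 10:
              score  score_plus_10
student                           
Dana     100.000000     110.000000
Max       85.333333      95.333333
Taking the max of column 'score_plus_10' gives 110.0.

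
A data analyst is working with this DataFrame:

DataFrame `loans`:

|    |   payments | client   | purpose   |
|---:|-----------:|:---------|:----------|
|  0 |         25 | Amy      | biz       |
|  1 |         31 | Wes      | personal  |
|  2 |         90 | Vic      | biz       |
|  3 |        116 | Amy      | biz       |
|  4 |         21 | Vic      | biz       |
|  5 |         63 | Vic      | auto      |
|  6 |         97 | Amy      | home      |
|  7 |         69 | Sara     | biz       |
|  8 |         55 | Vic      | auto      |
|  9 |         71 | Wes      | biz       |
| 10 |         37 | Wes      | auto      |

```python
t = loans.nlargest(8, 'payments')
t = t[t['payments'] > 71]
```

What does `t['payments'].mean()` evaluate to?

101.0

take 8 rows with largest payments:
    payments client purpose
3        116    Amy     biz
6         97    Amy    home
2         90    Vic     biz
9         71    Wes     biz
7         69   Sara     biz
5         63    Vic    auto
8         55    Vic    auto
10        37    Wes    auto
filter rows where payments > 71:
   payments client purpose
3       116    Amy     biz
6        97    Amy    home
2        90    Vic     biz
So mean() = 101.0.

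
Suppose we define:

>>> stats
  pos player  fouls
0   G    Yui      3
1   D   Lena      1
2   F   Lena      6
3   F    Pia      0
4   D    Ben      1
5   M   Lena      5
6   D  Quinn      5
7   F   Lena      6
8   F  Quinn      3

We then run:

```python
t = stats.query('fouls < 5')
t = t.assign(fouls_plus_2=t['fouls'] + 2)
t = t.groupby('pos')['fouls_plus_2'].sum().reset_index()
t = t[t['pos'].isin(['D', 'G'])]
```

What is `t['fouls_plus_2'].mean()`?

filter rows where fouls < 5:
  pos player  fouls
0   G    Yui      3
1   D   Lena      1
3   F    Pia      0
4   D    Ben      1
8   F  Quinn      3
add column fouls_plus_2 = t['fouls'] + 2:
  pos player  fouls  fouls_plus_2
0   G    Yui      3             5
1   D   Lena      1             3
3   F    Pia      0             2
4   D    Ben      1             3
8   F  Quinn      3             5
group by pos, sum of fouls_plus_2:
pos
D    6
F    7
G    5
Name: fouls_plus_2, dtype: int64
reset_index():
  pos  fouls_plus_2
0   D             6
1   F             7
2   G             5
filter rows where pos in ['D', 'G']:
  pos  fouls_plus_2
0   D             6
2   G             5

5.5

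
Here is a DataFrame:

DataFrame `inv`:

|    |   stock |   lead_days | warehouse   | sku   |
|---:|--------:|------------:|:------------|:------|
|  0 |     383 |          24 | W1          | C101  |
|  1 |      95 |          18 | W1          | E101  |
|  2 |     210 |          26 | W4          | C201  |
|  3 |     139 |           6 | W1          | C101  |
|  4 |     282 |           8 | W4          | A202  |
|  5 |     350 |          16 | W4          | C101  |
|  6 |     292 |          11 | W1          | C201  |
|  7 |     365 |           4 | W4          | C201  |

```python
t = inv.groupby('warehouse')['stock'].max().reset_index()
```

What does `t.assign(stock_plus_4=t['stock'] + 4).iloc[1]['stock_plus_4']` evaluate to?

369

group by warehouse, max of stock:
warehouse
W1    383
W4    365
Name: stock, dtype: int64
reset_index():
  warehouse  stock
0        W1    383
1        W4    365
add column stock_plus_4 = t['stock'] + 4:
  warehouse  stock  stock_plus_4
0        W1    383           387
1        W4    365           369
Finally, value at position 1, column 'stock_plus_4' = 369.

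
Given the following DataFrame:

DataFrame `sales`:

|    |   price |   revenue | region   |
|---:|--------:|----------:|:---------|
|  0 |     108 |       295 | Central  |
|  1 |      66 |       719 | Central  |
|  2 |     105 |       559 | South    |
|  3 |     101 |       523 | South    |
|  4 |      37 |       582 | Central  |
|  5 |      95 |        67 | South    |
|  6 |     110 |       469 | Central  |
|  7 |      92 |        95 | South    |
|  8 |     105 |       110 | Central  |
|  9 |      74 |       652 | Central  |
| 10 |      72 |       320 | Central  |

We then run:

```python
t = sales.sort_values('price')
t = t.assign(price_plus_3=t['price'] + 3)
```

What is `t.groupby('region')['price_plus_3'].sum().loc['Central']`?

sort by price:
    price  revenue   region
4      37      582  Central
1      66      719  Central
10     72      320  Central
9      74      652  Central
7      92       95    South
5      95       67    South
3     101      523    South
2     105      559    South
8     105      110  Central
0     108      295  Central
6     110      469  Central
add column price_plus_3 = t['price'] + 3:
    price  revenue   region  price_plus_3
4      37      582  Central            40
1      66      719  Central            69
10     72      320  Central            75
9      74      652  Central            77
7      92       95    South            95
5      95       67    South            98
3     101      523    South           104
2     105      559    South           108
8     105      110  Central           108
0     108      295  Central           111
6     110      469  Central           113
group by region, sum of price_plus_3:
region
Central    593
South      405
Name: price_plus_3, dtype: int64
So loc['Central'] = 593.

593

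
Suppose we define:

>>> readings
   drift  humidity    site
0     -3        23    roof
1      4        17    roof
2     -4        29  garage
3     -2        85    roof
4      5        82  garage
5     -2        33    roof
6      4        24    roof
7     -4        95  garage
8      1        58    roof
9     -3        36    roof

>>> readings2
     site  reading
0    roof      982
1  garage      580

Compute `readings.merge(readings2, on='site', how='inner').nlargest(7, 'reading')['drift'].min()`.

-3

merge on 'site' (how='inner') → 10 rows:
   drift  humidity    site  reading
0     -3        23    roof      982
1      4        17    roof      982
2     -4        29  garage      580
3     -2        85    roof      982
4      5        82  garage      580
5     -2        33    roof      982
6      4        24    roof      982
7     -4        95  garage      580
8      1        58    roof      982
9     -3        36    roof      982
take 7 rows with largest reading:
   drift  humidity  site  reading
0     -3        23  roof      982
1      4        17  roof      982
3     -2        85  roof      982
5     -2        33  roof      982
6      4        24  roof      982
8      1        58  roof      982
9     -3        36  roof      982
Finally, min of column 'drift' = -3.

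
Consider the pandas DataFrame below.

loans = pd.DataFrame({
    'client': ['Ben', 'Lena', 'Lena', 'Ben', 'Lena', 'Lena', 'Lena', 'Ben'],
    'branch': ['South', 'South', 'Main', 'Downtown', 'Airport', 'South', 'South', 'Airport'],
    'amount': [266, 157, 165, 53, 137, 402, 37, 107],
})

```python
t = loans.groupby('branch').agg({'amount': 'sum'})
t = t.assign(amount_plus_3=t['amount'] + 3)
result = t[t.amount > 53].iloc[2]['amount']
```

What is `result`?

862

group by branch, sum of amount:
          amount
branch          
Airport      244
Downtown      53
Main         165
South        862
add column amount_plus_3 = t['amount'] + 3:
          amount  amount_plus_3
branch                         
Airport      244            247
Downtown      53             56
Main         165            168
South        862            865
filter rows where amount > 53:
         amount  amount_plus_3
branch                        
Airport     244            247
Main        165            168
South       862            865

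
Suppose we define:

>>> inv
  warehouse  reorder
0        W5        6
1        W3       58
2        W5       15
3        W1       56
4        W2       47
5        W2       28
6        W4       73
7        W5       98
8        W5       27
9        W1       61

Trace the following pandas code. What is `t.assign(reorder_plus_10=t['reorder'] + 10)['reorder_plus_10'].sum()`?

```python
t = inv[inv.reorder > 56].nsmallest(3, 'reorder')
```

filter rows where reorder > 56:
  warehouse  reorder
1        W3       58
6        W4       73
7        W5       98
9        W1       61
take 3 rows with smallest reorder:
  warehouse  reorder
1        W3       58
9        W1       61
6        W4       73
add column reorder_plus_10 = t['reorder'] + 10:
  warehouse  reorder  reorder_plus_10
1        W3       58               68
9        W1       61               71
6        W4       73               83
Hence 222.

222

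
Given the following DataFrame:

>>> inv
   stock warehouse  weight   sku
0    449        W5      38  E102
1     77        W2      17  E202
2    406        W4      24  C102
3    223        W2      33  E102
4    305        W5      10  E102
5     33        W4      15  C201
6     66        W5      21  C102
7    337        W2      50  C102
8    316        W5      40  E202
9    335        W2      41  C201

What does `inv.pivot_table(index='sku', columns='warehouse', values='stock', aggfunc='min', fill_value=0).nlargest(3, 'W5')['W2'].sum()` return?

pivot: rows=sku, cols=warehouse, min(stock):
warehouse   W2   W4   W5
sku                     
C102       337  406   66
C201       335   33    0
E102       223    0  305
E202        77    0  316
take 3 rows with largest W5:
warehouse   W2   W4   W5
sku                     
E202        77    0  316
E102       223    0  305
C102       337  406   66
The sum of column 'W2' is 637.

637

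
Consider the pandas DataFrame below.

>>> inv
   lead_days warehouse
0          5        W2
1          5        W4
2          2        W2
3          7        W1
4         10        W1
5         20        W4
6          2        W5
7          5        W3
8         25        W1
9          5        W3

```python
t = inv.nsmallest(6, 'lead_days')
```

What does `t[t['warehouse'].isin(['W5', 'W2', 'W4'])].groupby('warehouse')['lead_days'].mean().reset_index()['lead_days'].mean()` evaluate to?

3.5

take 6 rows with smallest lead_days:
   lead_days warehouse
2          2        W2
6          2        W5
0          5        W2
1          5        W4
7          5        W3
9          5        W3
filter rows where warehouse in ['W5', 'W2', 'W4']:
   lead_days warehouse
2          2        W2
6          2        W5
0          5        W2
1          5        W4
group by warehouse, mean of lead_days:
warehouse
W2    3.5
W4    5.0
W5    2.0
Name: lead_days, dtype: float64
reset_index():
  warehouse  lead_days
0        W2        3.5
1        W4        5.0
2        W5        2.0
Reading off the mean of column 'lead_days', we get 3.5.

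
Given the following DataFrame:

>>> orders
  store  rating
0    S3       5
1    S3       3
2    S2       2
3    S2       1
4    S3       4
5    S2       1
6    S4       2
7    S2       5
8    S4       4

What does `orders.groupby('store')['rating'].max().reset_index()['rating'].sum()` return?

group by store, max of rating:
store
S2    5
S3    5
S4    4
Name: rating, dtype: int64
reset_index():
  store  rating
0    S2       5
1    S3       5
2    S4       4
Hence 14.

14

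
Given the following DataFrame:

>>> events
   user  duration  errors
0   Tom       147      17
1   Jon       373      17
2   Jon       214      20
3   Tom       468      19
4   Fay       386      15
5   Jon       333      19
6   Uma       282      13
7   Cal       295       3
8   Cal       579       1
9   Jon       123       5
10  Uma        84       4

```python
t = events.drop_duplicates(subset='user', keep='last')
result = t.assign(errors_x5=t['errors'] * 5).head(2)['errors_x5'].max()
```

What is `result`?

drop duplicate user (keep=last):
   user  duration  errors
3   Tom       468      19
4   Fay       386      15
8   Cal       579       1
9   Jon       123       5
10  Uma        84       4
add column errors_x5 = t['errors'] * 5:
   user  duration  errors  errors_x5
3   Tom       468      19         95
4   Fay       386      15         75
8   Cal       579       1          5
9   Jon       123       5         25
10  Uma        84       4         20
take first 2 rows:
  user  duration  errors  errors_x5
3  Tom       468      19         95
4  Fay       386      15         75

95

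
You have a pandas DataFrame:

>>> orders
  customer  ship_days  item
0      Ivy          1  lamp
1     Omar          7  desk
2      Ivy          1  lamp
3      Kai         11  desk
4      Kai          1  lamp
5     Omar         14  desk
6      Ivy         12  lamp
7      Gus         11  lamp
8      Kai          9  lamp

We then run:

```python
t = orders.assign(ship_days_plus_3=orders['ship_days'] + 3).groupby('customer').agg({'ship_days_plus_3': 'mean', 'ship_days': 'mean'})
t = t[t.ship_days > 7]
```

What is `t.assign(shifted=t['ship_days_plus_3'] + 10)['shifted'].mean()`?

add column ship_days_plus_3 = orders['ship_days'] + 3:
  customer  ship_days  item  ship_days_plus_3
0      Ivy          1  lamp                 4
1     Omar          7  desk                10
2      Ivy          1  lamp                 4
3      Kai         11  desk                14
4      Kai          1  lamp                 4
5     Omar         14  desk                17
6      Ivy         12  lamp                15
7      Gus         11  lamp                14
8      Kai          9  lamp                12
group by customer: mean(ship_days_plus_3), mean(ship_days):
          ship_days_plus_3  ship_days
customer                             
Gus              14.000000  11.000000
Ivy               7.666667   4.666667
Kai              10.000000   7.000000
Omar             13.500000  10.500000
filter rows where ship_days > 7:
          ship_days_plus_3  ship_days
customer                             
Gus                   14.0       11.0
Omar                  13.5       10.5
add column shifted = t['ship_days_plus_3'] + 10:
          ship_days_plus_3  ship_days  shifted
customer                                      
Gus                   14.0       11.0     24.0
Omar                  13.5       10.5     23.5
Taking the mean of column 'shifted' gives 23.75.

23.75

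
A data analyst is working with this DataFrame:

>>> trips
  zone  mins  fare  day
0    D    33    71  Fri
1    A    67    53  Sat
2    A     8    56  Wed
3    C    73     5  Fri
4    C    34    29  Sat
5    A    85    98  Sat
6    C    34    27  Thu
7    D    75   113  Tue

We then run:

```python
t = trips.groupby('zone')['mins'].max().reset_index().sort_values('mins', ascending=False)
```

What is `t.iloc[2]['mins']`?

73

group by zone, max of mins:
zone
A    85
C    73
D    75
Name: mins, dtype: int64
reset_index():
  zone  mins
0    A    85
1    C    73
2    D    75
sort by mins descending:
  zone  mins
0    A    85
2    D    75
1    C    73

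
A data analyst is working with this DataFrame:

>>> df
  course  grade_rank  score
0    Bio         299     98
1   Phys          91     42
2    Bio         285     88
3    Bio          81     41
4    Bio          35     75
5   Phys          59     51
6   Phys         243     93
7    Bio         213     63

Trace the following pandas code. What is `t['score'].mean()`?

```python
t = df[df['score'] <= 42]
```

41.5

filter rows where score <= 42:
  course  grade_rank  score
1   Phys          91     42
3    Bio          81     41
The mean of column 'score' is 41.5.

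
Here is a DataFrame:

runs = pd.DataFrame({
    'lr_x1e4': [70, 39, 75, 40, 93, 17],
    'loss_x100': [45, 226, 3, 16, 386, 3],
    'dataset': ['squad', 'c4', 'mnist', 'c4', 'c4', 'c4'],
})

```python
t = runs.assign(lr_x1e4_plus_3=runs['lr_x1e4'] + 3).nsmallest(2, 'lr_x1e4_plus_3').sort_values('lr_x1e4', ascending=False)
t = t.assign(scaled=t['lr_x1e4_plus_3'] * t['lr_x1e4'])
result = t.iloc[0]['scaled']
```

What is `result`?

add column lr_x1e4_plus_3 = runs['lr_x1e4'] + 3:
   lr_x1e4  loss_x100 dataset  lr_x1e4_plus_3
0       70         45   squad              73
1       39        226      c4              42
2       75          3   mnist              78
3       40         16      c4              43
4       93        386      c4              96
5       17          3      c4              20
take 2 rows with smallest lr_x1e4_plus_3:
   lr_x1e4  loss_x100 dataset  lr_x1e4_plus_3
5       17          3      c4              20
1       39        226      c4              42
sort by lr_x1e4 descending:
   lr_x1e4  loss_x100 dataset  lr_x1e4_plus_3
1       39        226      c4              42
5       17          3      c4              20
add column scaled = t['lr_x1e4_plus_3'] * t['lr_x1e4']:
   lr_x1e4  loss_x100 dataset  lr_x1e4_plus_3  scaled
1       39        226      c4              42    1638
5       17          3      c4              20     340

1638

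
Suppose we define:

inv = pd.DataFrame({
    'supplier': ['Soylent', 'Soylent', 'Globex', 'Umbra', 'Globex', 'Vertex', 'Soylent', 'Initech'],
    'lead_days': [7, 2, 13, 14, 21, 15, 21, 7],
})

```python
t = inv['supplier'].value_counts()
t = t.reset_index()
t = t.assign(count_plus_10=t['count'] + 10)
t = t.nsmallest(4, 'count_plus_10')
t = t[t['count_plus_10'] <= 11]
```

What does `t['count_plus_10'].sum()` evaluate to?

value_counts of supplier:
supplier
Soylent    3
Globex     2
Umbra      1
Vertex     1
Initech    1
Name: count, dtype: int64
reset_index():
  supplier  count
0  Soylent      3
1   Globex      2
2    Umbra      1
3   Vertex      1
4  Initech      1
add column count_plus_10 = t['count'] + 10:
  supplier  count  count_plus_10
0  Soylent      3             13
1   Globex      2             12
2    Umbra      1             11
3   Vertex      1             11
4  Initech      1             11
take 4 rows with smallest count_plus_10:
  supplier  count  count_plus_10
2    Umbra      1             11
3   Vertex      1             11
4  Initech      1             11
1   Globex      2             12
filter rows where count_plus_10 <= 11:
  supplier  count  count_plus_10
2    Umbra      1             11
3   Vertex      1             11
4  Initech      1             11
Then the sum of column 'count_plus_10': 33

33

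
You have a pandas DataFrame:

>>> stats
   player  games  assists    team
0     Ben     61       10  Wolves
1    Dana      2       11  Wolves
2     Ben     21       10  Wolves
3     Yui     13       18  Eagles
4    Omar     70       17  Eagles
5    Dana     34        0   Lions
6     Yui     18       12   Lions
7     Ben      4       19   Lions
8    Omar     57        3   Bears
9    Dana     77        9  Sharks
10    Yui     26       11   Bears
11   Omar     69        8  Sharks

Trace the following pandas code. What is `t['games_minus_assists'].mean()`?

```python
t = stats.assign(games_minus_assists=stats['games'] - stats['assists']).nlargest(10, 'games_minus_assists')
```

add column games_minus_assists = stats['games'] - stats['assists']:
   player  games  assists    team  games_minus_assists
0     Ben     61       10  Wolves                   51
1    Dana      2       11  Wolves                   -9
2     Ben     21       10  Wolves                   11
3     Yui     13       18  Eagles                   -5
4    Omar     70       17  Eagles                   53
5    Dana     34        0   Lions                   34
6     Yui     18       12   Lions                    6
7     Ben      4       19   Lions                  -15
8    Omar     57        3   Bears                   54
9    Dana     77        9  Sharks                   68
10    Yui     26       11   Bears                   15
11   Omar     69        8  Sharks                   61
take 10 rows with largest games_minus_assists:
   player  games  assists    team  games_minus_assists
9    Dana     77        9  Sharks                   68
11   Omar     69        8  Sharks                   61
8    Omar     57        3   Bears                   54
4    Omar     70       17  Eagles                   53
0     Ben     61       10  Wolves                   51
5    Dana     34        0   Lions                   34
10    Yui     26       11   Bears                   15
2     Ben     21       10  Wolves                   11
6     Yui     18       12   Lions                    6
3     Yui     13       18  Eagles                   -5

34.8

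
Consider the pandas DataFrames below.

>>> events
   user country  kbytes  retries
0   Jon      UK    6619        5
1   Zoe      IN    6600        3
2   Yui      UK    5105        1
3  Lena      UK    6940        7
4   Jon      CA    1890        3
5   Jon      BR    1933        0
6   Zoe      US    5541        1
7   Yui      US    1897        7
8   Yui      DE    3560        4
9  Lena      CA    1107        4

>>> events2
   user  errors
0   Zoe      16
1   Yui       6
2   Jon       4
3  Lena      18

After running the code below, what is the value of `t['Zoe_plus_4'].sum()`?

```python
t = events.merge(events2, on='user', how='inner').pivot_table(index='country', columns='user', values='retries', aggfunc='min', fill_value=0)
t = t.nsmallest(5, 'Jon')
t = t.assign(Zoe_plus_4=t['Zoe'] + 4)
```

24

merge on 'user' (how='inner') → 10 rows:
   user country  kbytes  retries  errors
0   Jon      UK    6619        5       4
1   Zoe      IN    6600        3      16
2   Yui      UK    5105        1       6
3  Lena      UK    6940        7      18
4   Jon      CA    1890        3       4
5   Jon      BR    1933        0       4
6   Zoe      US    5541        1      16
7   Yui      US    1897        7       6
8   Yui      DE    3560        4       6
9  Lena      CA    1107        4      18
pivot: rows=country, cols=user, min(retries):
user     Jon  Lena  Yui  Zoe
country                     
BR         0     0    0    0
CA         3     4    0    0
DE         0     0    4    0
IN         0     0    0    3
UK         5     7    1    0
US         0     0    7    1
take 5 rows with smallest Jon:
user     Jon  Lena  Yui  Zoe
country                     
BR         0     0    0    0
DE         0     0    4    0
IN         0     0    0    3
US         0     0    7    1
CA         3     4    0    0
add column Zoe_plus_4 = t['Zoe'] + 4:
user     Jon  Lena  Yui  Zoe  Zoe_plus_4
country                                 
BR         0     0    0    0           4
DE         0     0    4    0           4
IN         0     0    0    3           7
US         0     0    7    1           5
CA         3     4    0    0           4
Then the sum of column 'Zoe_plus_4': 24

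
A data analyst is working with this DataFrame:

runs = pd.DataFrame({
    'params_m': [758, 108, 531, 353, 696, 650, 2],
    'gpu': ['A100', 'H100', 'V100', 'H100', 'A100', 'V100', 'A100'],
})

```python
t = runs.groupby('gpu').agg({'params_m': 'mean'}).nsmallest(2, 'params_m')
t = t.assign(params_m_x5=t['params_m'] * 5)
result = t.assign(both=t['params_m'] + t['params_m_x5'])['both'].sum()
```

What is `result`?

4295.0

group by gpu, mean of params_m:
        params_m
gpu             
A100  485.333333
H100  230.500000
V100  590.500000
take 2 rows with smallest params_m:
        params_m
gpu             
H100  230.500000
A100  485.333333
add column params_m_x5 = t['params_m'] * 5:
        params_m  params_m_x5
gpu                          
H100  230.500000  1152.500000
A100  485.333333  2426.666667
add column both = t['params_m'] + t['params_m_x5']:
        params_m  params_m_x5    both
gpu                                  
H100  230.500000  1152.500000  1383.0
A100  485.333333  2426.666667  2912.0
Hence 4295.0.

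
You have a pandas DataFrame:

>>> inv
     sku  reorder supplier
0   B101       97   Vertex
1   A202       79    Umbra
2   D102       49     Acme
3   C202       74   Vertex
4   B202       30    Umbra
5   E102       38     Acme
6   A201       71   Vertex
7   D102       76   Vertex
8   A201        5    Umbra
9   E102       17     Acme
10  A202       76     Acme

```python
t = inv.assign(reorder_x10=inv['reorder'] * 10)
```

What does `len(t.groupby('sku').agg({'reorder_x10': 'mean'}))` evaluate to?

add column reorder_x10 = inv['reorder'] * 10:
     sku  reorder supplier  reorder_x10
0   B101       97   Vertex          970
1   A202       79    Umbra          790
2   D102       49     Acme          490
3   C202       74   Vertex          740
4   B202       30    Umbra          300
5   E102       38     Acme          380
6   A201       71   Vertex          710
7   D102       76   Vertex          760
8   A201        5    Umbra           50
9   E102       17     Acme          170
10  A202       76     Acme          760
group by sku, mean of reorder_x10:
      reorder_x10
sku              
A201        380.0
A202        775.0
B101        970.0
B202        300.0
C202        740.0
D102        625.0
E102        275.0

7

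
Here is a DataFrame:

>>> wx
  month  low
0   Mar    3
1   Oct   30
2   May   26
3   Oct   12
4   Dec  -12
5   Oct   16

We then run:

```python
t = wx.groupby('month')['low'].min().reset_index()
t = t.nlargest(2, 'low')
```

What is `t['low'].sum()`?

38

group by month, min of low:
month
Dec   -12
Mar     3
May    26
Oct    12
Name: low, dtype: int64
reset_index():
  month  low
0   Dec  -12
1   Mar    3
2   May   26
3   Oct   12
take 2 rows with largest low:
  month  low
2   May   26
3   Oct   12
Taking the sum of column 'low' gives 38.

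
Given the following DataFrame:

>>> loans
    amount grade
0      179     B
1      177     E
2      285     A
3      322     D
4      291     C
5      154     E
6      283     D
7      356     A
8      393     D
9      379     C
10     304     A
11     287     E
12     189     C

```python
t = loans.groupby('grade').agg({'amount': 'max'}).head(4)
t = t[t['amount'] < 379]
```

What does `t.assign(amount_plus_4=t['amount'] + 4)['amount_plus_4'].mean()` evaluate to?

group by grade, max of amount:
       amount
grade        
A         356
B         179
C         379
D         393
E         287
take first 4 rows:
       amount
grade        
A         356
B         179
C         379
D         393
filter rows where amount < 379:
       amount
grade        
A         356
B         179
add column amount_plus_4 = t['amount'] + 4:
       amount  amount_plus_4
grade                       
A         356            360
B         179            183
mean of column 'amount_plus_4' → 271.5

271.5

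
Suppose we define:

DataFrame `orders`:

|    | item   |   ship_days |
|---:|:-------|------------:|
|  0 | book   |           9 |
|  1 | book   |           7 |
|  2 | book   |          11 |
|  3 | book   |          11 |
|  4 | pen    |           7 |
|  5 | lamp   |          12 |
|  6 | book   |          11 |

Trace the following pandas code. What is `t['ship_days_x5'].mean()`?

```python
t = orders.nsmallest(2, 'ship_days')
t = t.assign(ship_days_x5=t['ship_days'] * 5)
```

35.0

take 2 rows with smallest ship_days:
   item  ship_days
1  book          7
4   pen          7
add column ship_days_x5 = t['ship_days'] * 5:
   item  ship_days  ship_days_x5
1  book          7            35
4   pen          7            35
Finally, mean of column 'ship_days_x5' = 35.0.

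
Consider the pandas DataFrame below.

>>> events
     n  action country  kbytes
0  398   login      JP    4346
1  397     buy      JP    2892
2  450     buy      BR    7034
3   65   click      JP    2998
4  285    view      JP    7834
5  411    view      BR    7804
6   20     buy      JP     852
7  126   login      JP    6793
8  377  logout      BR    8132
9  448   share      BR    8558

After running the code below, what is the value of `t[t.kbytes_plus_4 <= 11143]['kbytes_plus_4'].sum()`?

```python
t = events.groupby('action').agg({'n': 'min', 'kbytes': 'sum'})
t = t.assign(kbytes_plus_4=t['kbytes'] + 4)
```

group by action: min(n), sum(kbytes):
          n  kbytes
action             
buy      20   10778
click    65    2998
login   126   11139
logout  377    8132
share   448    8558
view    285   15638
add column kbytes_plus_4 = t['kbytes'] + 4:
          n  kbytes  kbytes_plus_4
action                            
buy      20   10778          10782
click    65    2998           3002
login   126   11139          11143
logout  377    8132           8136
share   448    8558           8562
view    285   15638          15642
filter rows where kbytes_plus_4 <= 11143:
          n  kbytes  kbytes_plus_4
action                            
buy      20   10778          10782
click    65    2998           3002
login   126   11139          11143
logout  377    8132           8136
share   448    8558           8562

41625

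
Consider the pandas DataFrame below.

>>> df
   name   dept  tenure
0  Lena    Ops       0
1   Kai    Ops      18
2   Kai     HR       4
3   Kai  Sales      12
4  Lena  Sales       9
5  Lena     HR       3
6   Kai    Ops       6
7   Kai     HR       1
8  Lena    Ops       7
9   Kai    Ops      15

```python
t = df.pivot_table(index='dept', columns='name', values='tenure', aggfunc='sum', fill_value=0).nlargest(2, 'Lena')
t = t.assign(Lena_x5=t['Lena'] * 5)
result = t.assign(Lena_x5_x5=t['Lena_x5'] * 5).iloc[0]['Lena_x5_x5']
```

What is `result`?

pivot: rows=dept, cols=name, sum(tenure):
name   Kai  Lena
dept            
HR       5     3
Ops     39     7
Sales   12     9
take 2 rows with largest Lena:
name   Kai  Lena
dept            
Sales   12     9
Ops     39     7
add column Lena_x5 = t['Lena'] * 5:
name   Kai  Lena  Lena_x5
dept                     
Sales   12     9       45
Ops     39     7       35
add column Lena_x5_x5 = t['Lena_x5'] * 5:
name   Kai  Lena  Lena_x5  Lena_x5_x5
dept                                 
Sales   12     9       45         225
Ops     39     7       35         175
So iloc[0]['Lena_x5_x5'] = 225.

225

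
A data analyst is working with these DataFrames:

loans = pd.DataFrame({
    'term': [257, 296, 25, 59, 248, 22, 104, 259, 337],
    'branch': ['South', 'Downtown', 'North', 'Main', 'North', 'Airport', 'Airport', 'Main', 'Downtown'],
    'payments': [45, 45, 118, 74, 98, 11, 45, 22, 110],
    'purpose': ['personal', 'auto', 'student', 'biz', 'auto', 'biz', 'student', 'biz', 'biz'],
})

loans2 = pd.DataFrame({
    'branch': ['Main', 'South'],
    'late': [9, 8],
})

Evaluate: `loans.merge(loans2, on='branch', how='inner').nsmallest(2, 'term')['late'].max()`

merge on 'branch' (how='inner') → 3 rows:
   term branch  payments   purpose  late
0   257  South        45  personal     8
1    59   Main        74       biz     9
2   259   Main        22       biz     9
take 2 rows with smallest term:
   term branch  payments   purpose  late
1    59   Main        74       biz     9
0   257  South        45  personal     8

9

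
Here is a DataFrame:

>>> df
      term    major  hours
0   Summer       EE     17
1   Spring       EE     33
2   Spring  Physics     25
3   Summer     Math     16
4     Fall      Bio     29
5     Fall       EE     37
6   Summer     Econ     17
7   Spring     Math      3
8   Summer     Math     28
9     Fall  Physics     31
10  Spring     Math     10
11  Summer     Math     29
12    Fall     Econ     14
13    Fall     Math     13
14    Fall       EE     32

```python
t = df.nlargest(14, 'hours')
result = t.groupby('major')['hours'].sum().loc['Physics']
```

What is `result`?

take 14 rows with largest hours:
      term    major  hours
5     Fall       EE     37
1   Spring       EE     33
14    Fall       EE     32
9     Fall  Physics     31
4     Fall      Bio     29
11  Summer     Math     29
8   Summer     Math     28
2   Spring  Physics     25
0   Summer       EE     17
6   Summer     Econ     17
3   Summer     Math     16
12    Fall     Econ     14
13    Fall     Math     13
10  Spring     Math     10
group by major, sum of hours:
major
Bio         29
EE         119
Econ        31
Math        96
Physics     56
Name: hours, dtype: int64

56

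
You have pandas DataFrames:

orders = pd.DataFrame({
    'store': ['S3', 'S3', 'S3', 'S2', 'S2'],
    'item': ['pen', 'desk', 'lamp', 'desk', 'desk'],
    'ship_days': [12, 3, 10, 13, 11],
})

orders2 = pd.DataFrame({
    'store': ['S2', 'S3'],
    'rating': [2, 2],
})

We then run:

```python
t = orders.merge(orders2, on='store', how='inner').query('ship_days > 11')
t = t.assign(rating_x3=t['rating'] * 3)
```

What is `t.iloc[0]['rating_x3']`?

merge on 'store' (how='inner') → 5 rows:
  store  item  ship_days  rating
0    S3   pen         12       2
1    S3  desk          3       2
2    S3  lamp         10       2
3    S2  desk         13       2
4    S2  desk         11       2
filter rows where ship_days > 11:
  store  item  ship_days  rating
0    S3   pen         12       2
3    S2  desk         13       2
add column rating_x3 = t['rating'] * 3:
  store  item  ship_days  rating  rating_x3
0    S3   pen         12       2          6
3    S2  desk         13       2          6
Finally, value at position 0, column 'rating_x3' = 6.

6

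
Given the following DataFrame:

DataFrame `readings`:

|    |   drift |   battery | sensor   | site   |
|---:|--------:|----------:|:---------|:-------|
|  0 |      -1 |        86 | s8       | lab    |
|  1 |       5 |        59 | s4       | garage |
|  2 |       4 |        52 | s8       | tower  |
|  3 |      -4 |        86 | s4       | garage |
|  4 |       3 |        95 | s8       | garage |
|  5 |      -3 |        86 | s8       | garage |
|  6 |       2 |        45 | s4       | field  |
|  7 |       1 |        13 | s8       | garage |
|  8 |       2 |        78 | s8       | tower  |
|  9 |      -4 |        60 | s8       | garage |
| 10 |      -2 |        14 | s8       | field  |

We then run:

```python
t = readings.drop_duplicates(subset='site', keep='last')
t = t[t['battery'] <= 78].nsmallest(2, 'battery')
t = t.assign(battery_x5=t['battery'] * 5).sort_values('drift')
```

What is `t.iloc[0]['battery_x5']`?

drop duplicate site (keep=last):
    drift  battery sensor    site
0      -1       86     s8     lab
8       2       78     s8   tower
9      -4       60     s8  garage
10     -2       14     s8   field
filter rows where battery <= 78:
    drift  battery sensor    site
8       2       78     s8   tower
9      -4       60     s8  garage
10     -2       14     s8   field
take 2 rows with smallest battery:
    drift  battery sensor    site
10     -2       14     s8   field
9      -4       60     s8  garage
add column battery_x5 = t['battery'] * 5:
    drift  battery sensor    site  battery_x5
10     -2       14     s8   field          70
9      -4       60     s8  garage         300
sort by drift:
    drift  battery sensor    site  battery_x5
9      -4       60     s8  garage         300
10     -2       14     s8   field          70
Taking the value at position 0, column 'battery_x5' gives 300.

300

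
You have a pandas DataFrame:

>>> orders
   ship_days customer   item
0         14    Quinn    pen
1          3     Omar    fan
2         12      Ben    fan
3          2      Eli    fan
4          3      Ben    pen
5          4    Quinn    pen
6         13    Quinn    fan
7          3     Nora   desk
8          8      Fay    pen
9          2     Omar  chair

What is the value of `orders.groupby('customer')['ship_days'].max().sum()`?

42

group by customer, max of ship_days:
customer
Ben      12
Eli       2
Fay       8
Nora      3
Omar      3
Quinn    14
Name: ship_days, dtype: int64
Reading off the sum of the resulting series, we get 42.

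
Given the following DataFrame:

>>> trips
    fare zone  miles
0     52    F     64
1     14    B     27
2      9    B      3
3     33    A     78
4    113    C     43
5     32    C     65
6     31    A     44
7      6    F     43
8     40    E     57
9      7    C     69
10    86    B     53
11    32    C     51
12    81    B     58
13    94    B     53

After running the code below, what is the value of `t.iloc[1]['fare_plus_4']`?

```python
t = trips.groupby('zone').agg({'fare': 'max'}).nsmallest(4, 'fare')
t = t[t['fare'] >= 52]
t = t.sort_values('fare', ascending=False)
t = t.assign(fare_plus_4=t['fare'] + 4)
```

56

group by zone, max of fare:
      fare
zone      
A       33
B       94
C      113
E       40
F       52
take 4 rows with smallest fare:
      fare
zone      
A       33
E       40
F       52
B       94
filter rows where fare >= 52:
      fare
zone      
F       52
B       94
sort by fare descending:
      fare
zone      
B       94
F       52
add column fare_plus_4 = t['fare'] + 4:
      fare  fare_plus_4
zone                   
B       94           98
F       52           56
Taking the value at position 1, column 'fare_plus_4' gives 56.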